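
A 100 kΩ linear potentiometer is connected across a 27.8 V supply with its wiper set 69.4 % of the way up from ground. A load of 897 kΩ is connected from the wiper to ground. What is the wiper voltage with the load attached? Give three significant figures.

V ≈ 18.8 V

The wiper splits the pot into (1−α)R = 30.60 kΩ above and αR = 69.40 kΩ below.
Lower section ‖ load = 64.42 kΩ.
V_wiper = 27.8 × 64.42/(30.60 + 64.42) = 18.8 V.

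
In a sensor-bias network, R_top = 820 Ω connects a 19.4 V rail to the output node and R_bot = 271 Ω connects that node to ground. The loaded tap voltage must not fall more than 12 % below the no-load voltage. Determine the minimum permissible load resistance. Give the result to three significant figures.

Output resistance R_th = R_top‖R_bot = (820 × 271)/1091 = 203.7 Ω.
The fractional drop is R_th/(R_th + R_L); requiring this ≤ 0.120 gives R_L ≥ R_th(1/0.120 − 1) = 203.7 × 7.333 = 1.49 kΩ.

R_L(min) ≈ 1.49 kΩ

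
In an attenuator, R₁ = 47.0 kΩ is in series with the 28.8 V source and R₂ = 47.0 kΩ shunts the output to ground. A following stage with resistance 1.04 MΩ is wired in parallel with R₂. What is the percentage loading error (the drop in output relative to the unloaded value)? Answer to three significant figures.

The divider's output (Thévenin) resistance is R₁‖R₂ = 23.50 kΩ.
Fractional drop under load = R_th/(R_th + R_L) = 23.50 / (23.50 + 1040) = 0.02210.
So the output falls by 2.21 %.

2.21 %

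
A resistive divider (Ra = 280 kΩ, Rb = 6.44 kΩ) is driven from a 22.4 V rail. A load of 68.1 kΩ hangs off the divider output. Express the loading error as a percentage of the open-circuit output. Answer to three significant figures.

Unloaded V = 22.4 × 6.44/286.4 = 0.50362 V.
Loaded: Rb‖R_L = 5.884 kΩ, giving V = 22.4 × 5.884/285.9 = 0.46100 V.
Drop = (0.50362 − 0.46100) / 0.50362 = 8.46 %.

8.46 %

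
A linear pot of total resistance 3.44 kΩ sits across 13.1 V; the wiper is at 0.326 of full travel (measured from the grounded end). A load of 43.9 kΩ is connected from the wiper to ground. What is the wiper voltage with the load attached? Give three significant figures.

V ≈ 4.20 V

The wiper splits the pot into (1−α)R = 2.319 kΩ above and αR = 1.121 kΩ below.
Lower section ‖ load = 1.094 kΩ.
V_wiper = 13.1 × 1.094/(2.319 + 1.094) = 4.20 V.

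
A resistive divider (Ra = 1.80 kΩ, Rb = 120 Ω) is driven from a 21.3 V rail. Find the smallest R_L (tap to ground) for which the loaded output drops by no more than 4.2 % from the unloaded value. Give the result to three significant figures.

R_L(min) ≈ 2.57 kΩ

Output resistance R_th = Ra‖Rb = (1800 × 120)/1920 = 112.5 Ω.
The fractional drop is R_th/(R_th + R_L); requiring this ≤ 0.0420 gives R_L ≥ R_th(1/0.0420 − 1) = 112.5 × 22.81 = 2.57 kΩ.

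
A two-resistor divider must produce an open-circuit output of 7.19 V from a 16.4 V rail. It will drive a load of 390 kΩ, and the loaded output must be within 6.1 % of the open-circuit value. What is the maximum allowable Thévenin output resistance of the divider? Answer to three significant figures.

R_th ≤ 25.3 kΩ

Loading drop = R_th/(R_th + R_L) ≤ 0.0610, so R_th ≤ R_L · ε/(1−ε) = 390 kΩ × 0.0610/0.9390 = 25.3 kΩ.
(Any R1, R2 with R2/(R1+R2) = 0.438 and R1‖R2 ≤ 25.3 kΩ will meet the spec.)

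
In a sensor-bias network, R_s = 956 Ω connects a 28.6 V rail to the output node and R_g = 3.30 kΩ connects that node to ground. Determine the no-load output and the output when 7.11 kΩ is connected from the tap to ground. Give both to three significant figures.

Unloaded: 22.2 V; loaded: 20.1 V

Open-circuit: V = 28.6 × 3300/(956 + 3300) = 22.2 V.
With the load, R_g becomes R_g‖R_L = 2254 Ω, so V = 28.6 × 2254/3210 = 20.1 V.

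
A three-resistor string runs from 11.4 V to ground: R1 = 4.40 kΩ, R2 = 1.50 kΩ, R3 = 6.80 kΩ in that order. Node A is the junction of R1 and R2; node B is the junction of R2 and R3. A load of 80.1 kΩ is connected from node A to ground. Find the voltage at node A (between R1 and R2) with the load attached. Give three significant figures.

Below node A the series string R2+R3 = 8.300 kΩ sits in parallel with the 80.1 kΩ load: 7.521 kΩ.
V_A = 11.4 × 7.521/(4.40 + 7.521) = 7.19 V.

V ≈ 7.19 V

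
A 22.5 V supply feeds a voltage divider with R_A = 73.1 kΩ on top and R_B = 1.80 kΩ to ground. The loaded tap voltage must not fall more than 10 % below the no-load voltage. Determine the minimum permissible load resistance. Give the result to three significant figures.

Output resistance R_th = R_A‖R_B = (73.1 × 1.80)/74.90 = 1.757 kΩ.
The fractional drop is R_th/(R_th + R_L); requiring this ≤ 0.100 gives R_L ≥ R_th(1/0.100 − 1) = 1.757 × 9.000 = 15.8 kΩ.

R_L(min) ≈ 15.8 kΩ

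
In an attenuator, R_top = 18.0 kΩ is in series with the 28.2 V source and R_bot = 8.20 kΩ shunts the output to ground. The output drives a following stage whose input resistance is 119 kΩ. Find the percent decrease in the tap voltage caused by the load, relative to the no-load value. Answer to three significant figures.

The divider's output (Thévenin) resistance is R_top‖R_bot = 5.634 kΩ.
Fractional drop under load = R_th/(R_th + R_L) = 5.634 / (5.634 + 119) = 0.04520.
So the output falls by 4.52 %.

4.52 %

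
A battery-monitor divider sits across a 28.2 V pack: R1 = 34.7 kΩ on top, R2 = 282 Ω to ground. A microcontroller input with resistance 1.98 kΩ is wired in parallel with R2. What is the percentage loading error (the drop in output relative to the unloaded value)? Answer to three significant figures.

Unloaded V = 28.2 × 282/34980 = 0.22733 V.
Loaded: R2‖R_L = 246.8 Ω, giving V = 28.2 × 246.8/34950 = 0.19919 V.
Drop = (0.22733 − 0.19919) / 0.22733 = 12.4 %.

12.4 %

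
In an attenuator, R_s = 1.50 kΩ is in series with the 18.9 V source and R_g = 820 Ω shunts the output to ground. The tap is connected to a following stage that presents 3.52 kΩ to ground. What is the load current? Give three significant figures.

I_L ≈ 1.65 mA

R_g‖R_L = 665.1 Ω; V_out = 18.9 × 665.1/2165 = 5.806 V.
I_L = V_out / R_L = 5.806 / 3.52 kΩ = 1.65 mA.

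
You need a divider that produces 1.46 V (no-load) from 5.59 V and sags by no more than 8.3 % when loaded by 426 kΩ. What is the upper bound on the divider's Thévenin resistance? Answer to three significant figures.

R_th ≤ 38.6 kΩ

Loading drop = R_th/(R_th + R_L) ≤ 0.0830, so R_th ≤ R_L · ε/(1−ε) = 426 kΩ × 0.0830/0.9170 = 38.6 kΩ.
(Any R1, R2 with R2/(R1+R2) = 0.261 and R1‖R2 ≤ 38.6 kΩ will meet the spec.)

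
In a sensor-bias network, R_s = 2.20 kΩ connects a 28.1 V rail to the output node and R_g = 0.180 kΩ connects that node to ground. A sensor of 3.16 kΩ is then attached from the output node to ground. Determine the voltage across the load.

The load sits in parallel with R_g: R_g‖R_L = (180 × 3160) / (180 + 3160) = 170.3 Ω.
V_out = 28.1 × 170.3 / (2200 + 170.3) = 28.1 × 170.3/2370 = 2.02 V.

V_out ≈ 2.02 V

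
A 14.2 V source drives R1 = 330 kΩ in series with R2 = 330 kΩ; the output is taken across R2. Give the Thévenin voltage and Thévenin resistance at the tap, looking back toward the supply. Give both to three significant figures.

V_th is the open-circuit tap voltage: 14.2 × 330/(330 + 330) = 7.10 V.
With the supply zeroed, R1 and R2 appear in parallel from the tap: R_th = R1‖R2 = (330 × 330)/660.0 = 165 kΩ.

V_th = 7.10 V, R_th = 165 kΩ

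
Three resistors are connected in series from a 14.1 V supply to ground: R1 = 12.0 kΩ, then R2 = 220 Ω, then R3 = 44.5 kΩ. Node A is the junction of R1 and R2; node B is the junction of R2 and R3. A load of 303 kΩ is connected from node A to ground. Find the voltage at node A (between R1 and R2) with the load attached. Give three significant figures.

V ≈ 10.8 V

Below node A the series string R2+R3 = 44720 Ω sits in parallel with the 303000 Ω load: 38970 Ω.
V_A = 14.1 × 38970/(12000 + 38970) = 10.8 V.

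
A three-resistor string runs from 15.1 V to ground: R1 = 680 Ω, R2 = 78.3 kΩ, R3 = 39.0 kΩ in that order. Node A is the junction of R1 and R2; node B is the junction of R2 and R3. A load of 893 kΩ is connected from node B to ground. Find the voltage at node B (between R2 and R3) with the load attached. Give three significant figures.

At node B, R3 is in parallel with the load: R3‖R_L = 37370 Ω.
Below node A the resistance is R2 + (R3‖R_L) = 115700 Ω, so V_A = 15.1 × 115700/116300 = 15.01 V.
Then V_B = V_A × (R3‖R_L)/(R2 + R3‖R_L) = 15.01 × 37370/115700 = 4.85 V.

V ≈ 4.85 V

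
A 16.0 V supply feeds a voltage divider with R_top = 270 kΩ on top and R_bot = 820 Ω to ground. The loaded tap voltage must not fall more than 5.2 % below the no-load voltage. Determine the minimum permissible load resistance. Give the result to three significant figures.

R_L(min) ≈ 14.9 kΩ

Output resistance R_th = R_top‖R_bot = (270000 × 820)/270800 = 817.5 Ω.
The fractional drop is R_th/(R_th + R_L); requiring this ≤ 0.0520 gives R_L ≥ R_th(1/0.0520 − 1) = 817.5 × 18.23 = 14.9 kΩ.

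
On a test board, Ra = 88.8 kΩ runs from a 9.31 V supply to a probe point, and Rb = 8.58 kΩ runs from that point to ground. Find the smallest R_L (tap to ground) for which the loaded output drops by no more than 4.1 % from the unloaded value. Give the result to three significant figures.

Output resistance R_th = Ra‖Rb = (88.8 × 8.58)/97.38 = 7.824 kΩ.
The fractional drop is R_th/(R_th + R_L); requiring this ≤ 0.0410 gives R_L ≥ R_th(1/0.0410 − 1) = 7.824 × 23.39 = 183 kΩ.

R_L(min) ≈ 183 kΩ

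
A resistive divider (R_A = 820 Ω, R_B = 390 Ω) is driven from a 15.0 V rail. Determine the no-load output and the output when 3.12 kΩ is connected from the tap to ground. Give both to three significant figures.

Unloaded: 4.83 V; loaded: 4.46 V

Open-circuit: V = 15.0 × 390/(820 + 390) = 4.83 V.
With the load, R_B becomes R_B‖R_L = 346.7 Ω, so V = 15.0 × 346.7/1167 = 4.46 V.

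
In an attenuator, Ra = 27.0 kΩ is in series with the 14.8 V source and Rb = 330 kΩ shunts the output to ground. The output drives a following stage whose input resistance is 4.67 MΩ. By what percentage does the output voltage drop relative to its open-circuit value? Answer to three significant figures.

0.532 %

The divider's output (Thévenin) resistance is Ra‖Rb = 24.96 kΩ.
Fractional drop under load = R_th/(R_th + R_L) = 24.96 / (24.96 + 4670) = 0.005316.
So the output falls by 0.532 %.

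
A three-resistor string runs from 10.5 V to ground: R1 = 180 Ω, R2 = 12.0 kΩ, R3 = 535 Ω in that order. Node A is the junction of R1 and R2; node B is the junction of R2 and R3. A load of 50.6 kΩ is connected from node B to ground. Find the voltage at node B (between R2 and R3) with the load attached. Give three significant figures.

V ≈ 0.437 V

At node B, R3 is in parallel with the load: R3‖R_L = 529.4 Ω.
Below node A the resistance is R2 + (R3‖R_L) = 12530 Ω, so V_A = 10.5 × 12530/12710 = 10.35 V.
Then V_B = V_A × (R3‖R_L)/(R2 + R3‖R_L) = 10.35 × 529.4/12530 = 0.437 V.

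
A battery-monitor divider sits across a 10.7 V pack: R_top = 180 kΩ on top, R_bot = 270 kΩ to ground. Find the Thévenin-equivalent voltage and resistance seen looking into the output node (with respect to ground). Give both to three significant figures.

V_th = 6.42 V, R_th = 108 kΩ

V_th is the open-circuit tap voltage: 10.7 × 270/(180 + 270) = 6.42 V.
With the supply zeroed, R_top and R_bot appear in parallel from the tap: R_th = R_top‖R_bot = (180 × 270)/450.0 = 108 kΩ.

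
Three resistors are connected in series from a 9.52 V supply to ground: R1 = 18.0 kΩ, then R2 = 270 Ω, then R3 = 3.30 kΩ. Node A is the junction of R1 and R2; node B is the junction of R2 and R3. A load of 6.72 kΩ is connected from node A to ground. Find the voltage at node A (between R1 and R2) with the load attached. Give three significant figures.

V ≈ 1.09 V

Below node A the series string R2+R3 = 3570 Ω sits in parallel with the 6720 Ω load: 2331 Ω.
V_A = 9.52 × 2331/(18000 + 2331) = 1.09 V.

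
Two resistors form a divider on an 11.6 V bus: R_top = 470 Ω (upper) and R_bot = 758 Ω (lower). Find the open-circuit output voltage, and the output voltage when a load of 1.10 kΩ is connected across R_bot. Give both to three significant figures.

Open-circuit: V = 11.6 × 758/(470 + 758) = 7.16 V.
With the load, R_bot becomes R_bot‖R_L = 448.8 Ω, so V = 11.6 × 448.8/918.8 = 5.67 V.

Unloaded: 7.16 V; loaded: 5.67 V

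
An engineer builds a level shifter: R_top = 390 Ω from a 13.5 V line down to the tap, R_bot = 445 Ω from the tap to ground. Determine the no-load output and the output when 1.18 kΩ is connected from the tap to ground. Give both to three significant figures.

Open-circuit: V = 13.5 × 445/(390 + 445) = 7.19 V.
With the load, R_bot becomes R_bot‖R_L = 323.1 Ω, so V = 13.5 × 323.1/713.1 = 6.12 V.

Unloaded: 7.19 V; loaded: 6.12 V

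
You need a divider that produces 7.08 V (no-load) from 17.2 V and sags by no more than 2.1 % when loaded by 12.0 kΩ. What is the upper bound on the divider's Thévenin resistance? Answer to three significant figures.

R_th ≤ 257 Ω

Loading drop = R_th/(R_th + R_L) ≤ 0.0210, so R_th ≤ R_L · ε/(1−ε) = 12.0 kΩ × 0.0210/0.9790 = 257 Ω.
(Any R1, R2 with R2/(R1+R2) = 0.412 and R1‖R2 ≤ 257 Ω will meet the spec.)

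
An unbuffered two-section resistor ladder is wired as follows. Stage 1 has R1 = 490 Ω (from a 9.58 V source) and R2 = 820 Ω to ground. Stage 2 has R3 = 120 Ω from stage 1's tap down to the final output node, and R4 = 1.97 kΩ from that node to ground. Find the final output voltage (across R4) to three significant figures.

Stage 2 presents R3+R4 = 2090 Ω as a load on stage 1's tap.
Stage 1's lower leg becomes R2‖(R3+R4) = 588.9 Ω, so V_mid = 9.58 × 588.9/1079 = 5.229 V.
Stage 2 is itself unloaded: V_out = V_mid × R4/(R3+R4) = 5.229 × 1970/2090 = 4.93 V.

V_out ≈ 4.93 V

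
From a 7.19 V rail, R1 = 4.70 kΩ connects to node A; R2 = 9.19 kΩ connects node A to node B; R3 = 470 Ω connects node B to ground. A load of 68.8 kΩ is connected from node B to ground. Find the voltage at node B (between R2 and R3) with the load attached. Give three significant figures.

V ≈ 0.234 V

At node B, R3 is in parallel with the load: R3‖R_L = 466.8 Ω.
Below node A the resistance is R2 + (R3‖R_L) = 9657 Ω, so V_A = 7.19 × 9657/14360 = 4.836 V.
Then V_B = V_A × (R3‖R_L)/(R2 + R3‖R_L) = 4.836 × 466.8/9657 = 0.234 V.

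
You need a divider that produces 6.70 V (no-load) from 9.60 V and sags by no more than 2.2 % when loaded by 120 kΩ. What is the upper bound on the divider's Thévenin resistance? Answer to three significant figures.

R_th ≤ 2.70 kΩ

Loading drop = R_th/(R_th + R_L) ≤ 0.0220, so R_th ≤ R_L · ε/(1−ε) = 120 kΩ × 0.0220/0.9780 = 2.70 kΩ.
(Any R1, R2 with R2/(R1+R2) = 0.698 and R1‖R2 ≤ 2.70 kΩ will meet the spec.)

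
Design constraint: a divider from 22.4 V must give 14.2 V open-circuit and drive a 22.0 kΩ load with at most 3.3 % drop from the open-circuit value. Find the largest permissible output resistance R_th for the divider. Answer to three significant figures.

Loading drop = R_th/(R_th + R_L) ≤ 0.0330, so R_th ≤ R_L · ε/(1−ε) = 22.0 kΩ × 0.0330/0.9670 = 751 Ω.

R_th ≤ 751 Ω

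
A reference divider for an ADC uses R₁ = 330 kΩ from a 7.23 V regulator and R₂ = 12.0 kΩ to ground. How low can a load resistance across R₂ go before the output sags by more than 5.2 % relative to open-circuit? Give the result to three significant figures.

R_L(min) ≈ 211 kΩ

Output resistance R_th = R₁‖R₂ = (330 × 12.0)/342.0 = 11.58 kΩ.
The fractional drop is R_th/(R_th + R_L); requiring this ≤ 0.0520 gives R_L ≥ R_th(1/0.0520 − 1) = 11.58 × 18.23 = 211 kΩ.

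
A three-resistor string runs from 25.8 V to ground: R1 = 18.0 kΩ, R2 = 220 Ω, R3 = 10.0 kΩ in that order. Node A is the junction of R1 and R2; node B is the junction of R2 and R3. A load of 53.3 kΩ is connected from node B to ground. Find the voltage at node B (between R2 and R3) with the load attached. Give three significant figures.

At node B, R3 is in parallel with the load: R3‖R_L = 8420 Ω.
Below node A the resistance is R2 + (R3‖R_L) = 8640 Ω, so V_A = 25.8 × 8640/26640 = 8.368 V.
Then V_B = V_A × (R3‖R_L)/(R2 + R3‖R_L) = 8.368 × 8420/8640 = 8.15 V.

V ≈ 8.15 V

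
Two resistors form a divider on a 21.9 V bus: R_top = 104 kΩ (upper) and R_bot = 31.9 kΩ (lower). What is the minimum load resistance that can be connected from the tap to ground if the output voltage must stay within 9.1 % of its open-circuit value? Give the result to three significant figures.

R_L(min) ≈ 244 kΩ

Output resistance R_th = R_top‖R_bot = (104 × 31.9)/135.9 = 24.41 kΩ.
The fractional drop is R_th/(R_th + R_L); requiring this ≤ 0.0910 gives R_L ≥ R_th(1/0.0910 − 1) = 24.41 × 9.989 = 244 kΩ.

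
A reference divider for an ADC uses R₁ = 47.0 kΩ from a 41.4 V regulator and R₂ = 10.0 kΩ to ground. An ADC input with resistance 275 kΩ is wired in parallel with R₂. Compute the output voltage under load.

The load sits in parallel with R₂: R₂‖R_L = (10.0 × 275) / (10.0 + 275) = 9.649 kΩ.
V_out = 41.4 × 9.649 / (47.0 + 9.649) = 41.4 × 9.649/56.65 = 7.05 V.

V_out ≈ 7.05 V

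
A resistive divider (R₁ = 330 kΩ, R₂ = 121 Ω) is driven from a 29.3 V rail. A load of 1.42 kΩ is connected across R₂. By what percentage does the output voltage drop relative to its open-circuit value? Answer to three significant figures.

7.85 %

The divider's output (Thévenin) resistance is R₁‖R₂ = 121.0 Ω.
Fractional drop under load = R_th/(R_th + R_L) = 121.0 / (121.0 + 1420) = 0.07849.
So the output falls by 7.85 %.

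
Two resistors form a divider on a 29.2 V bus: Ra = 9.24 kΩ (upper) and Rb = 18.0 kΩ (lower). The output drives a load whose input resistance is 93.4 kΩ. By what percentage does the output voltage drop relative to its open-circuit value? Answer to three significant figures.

6.14 %

The divider's output (Thévenin) resistance is Ra‖Rb = 6.106 kΩ.
Fractional drop under load = R_th/(R_th + R_L) = 6.106 / (6.106 + 93.4) = 0.06136.
So the output falls by 6.14 %.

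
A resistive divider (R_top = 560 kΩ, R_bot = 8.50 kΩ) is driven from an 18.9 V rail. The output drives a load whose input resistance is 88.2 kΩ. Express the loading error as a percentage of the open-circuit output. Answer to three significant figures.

8.67 %

The divider's output (Thévenin) resistance is R_top‖R_bot = 8.373 kΩ.
Fractional drop under load = R_th/(R_th + R_L) = 8.373 / (8.373 + 88.2) = 0.08670.
So the output falls by 8.67 %.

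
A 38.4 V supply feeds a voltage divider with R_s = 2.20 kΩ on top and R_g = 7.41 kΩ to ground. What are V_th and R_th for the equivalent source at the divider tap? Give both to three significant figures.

V_th = 29.6 V, R_th = 1.70 kΩ

V_th is the open-circuit tap voltage: 38.4 × 7.41/(2.20 + 7.41) = 29.6 V.
With the supply zeroed, R_s and R_g appear in parallel from the tap: R_th = R_s‖R_g = (2.20 × 7.41)/9.610 = 1.70 kΩ.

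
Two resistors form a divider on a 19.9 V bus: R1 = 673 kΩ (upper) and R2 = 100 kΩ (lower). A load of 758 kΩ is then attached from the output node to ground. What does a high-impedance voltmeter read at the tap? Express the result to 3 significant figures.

V_out ≈ 2.31 V

The load sits in parallel with R2: R2‖R_L = (100 × 758) / (100 + 758) = 88.34 kΩ.
V_out = 19.9 × 88.34 / (673 + 88.34) = 19.9 × 88.34/761.3 = 2.31 V.
(Unloaded it would have been 2.57 V.)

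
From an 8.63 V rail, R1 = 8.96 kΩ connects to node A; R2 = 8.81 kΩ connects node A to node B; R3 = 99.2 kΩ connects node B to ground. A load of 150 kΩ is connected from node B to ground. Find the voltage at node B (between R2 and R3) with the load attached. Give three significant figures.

V ≈ 6.65 V

At node B, R3 is in parallel with the load: R3‖R_L = 59.71 kΩ.
Below node A the resistance is R2 + (R3‖R_L) = 68.52 kΩ, so V_A = 8.63 × 68.52/77.48 = 7.632 V.
Then V_B = V_A × (R3‖R_L)/(R2 + R3‖R_L) = 7.632 × 59.71/68.52 = 6.65 V.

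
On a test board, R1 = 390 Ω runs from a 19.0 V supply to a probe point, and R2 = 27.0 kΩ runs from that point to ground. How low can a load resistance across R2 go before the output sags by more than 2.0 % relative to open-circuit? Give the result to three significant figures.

R_L(min) ≈ 18.8 kΩ

Output resistance R_th = R1‖R2 = (390 × 27000)/27390 = 384.4 Ω.
The fractional drop is R_th/(R_th + R_L); requiring this ≤ 0.0200 gives R_L ≥ R_th(1/0.0200 − 1) = 384.4 × 49.00 = 18.8 kΩ.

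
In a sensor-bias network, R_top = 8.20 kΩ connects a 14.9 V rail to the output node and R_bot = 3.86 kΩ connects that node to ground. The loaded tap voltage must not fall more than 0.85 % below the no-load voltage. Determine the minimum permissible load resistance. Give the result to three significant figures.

R_L(min) ≈ 306 kΩ

Output resistance R_th = R_top‖R_bot = (8.20 × 3.86)/12.06 = 2.625 kΩ.
The fractional drop is R_th/(R_th + R_L); requiring this ≤ 0.00850 gives R_L ≥ R_th(1/0.00850 − 1) = 2.625 × 116.6 = 306 kΩ.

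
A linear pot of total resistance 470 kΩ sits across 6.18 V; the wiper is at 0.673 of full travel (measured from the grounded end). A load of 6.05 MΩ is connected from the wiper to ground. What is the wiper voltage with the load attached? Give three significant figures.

V ≈ 4.09 V

The wiper splits the pot into (1−α)R = 153.7 kΩ above and αR = 316.3 kΩ below.
Lower section ‖ load = 300.6 kΩ.
V_wiper = 6.18 × 300.6/(153.7 + 300.6) = 4.09 V.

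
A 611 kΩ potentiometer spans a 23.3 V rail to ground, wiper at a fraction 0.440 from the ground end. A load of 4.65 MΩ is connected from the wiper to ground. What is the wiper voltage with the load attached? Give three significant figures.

V ≈ 9.93 V

The wiper splits the pot into (1−α)R = 342.2 kΩ above and αR = 268.8 kΩ below.
Lower section ‖ load = 254.1 kΩ.
V_wiper = 23.3 × 254.1/(342.2 + 254.1) = 9.93 V.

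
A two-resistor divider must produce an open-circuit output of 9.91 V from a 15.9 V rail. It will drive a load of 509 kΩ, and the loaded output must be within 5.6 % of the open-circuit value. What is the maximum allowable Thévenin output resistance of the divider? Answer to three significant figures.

Loading drop = R_th/(R_th + R_L) ≤ 0.0560, so R_th ≤ R_L · ε/(1−ε) = 509 kΩ × 0.0560/0.9440 = 30.2 kΩ.

R_th ≤ 30.2 kΩ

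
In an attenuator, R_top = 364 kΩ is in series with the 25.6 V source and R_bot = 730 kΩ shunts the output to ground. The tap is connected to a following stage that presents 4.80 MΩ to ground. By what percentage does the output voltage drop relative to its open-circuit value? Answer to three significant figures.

The divider's output (Thévenin) resistance is R_top‖R_bot = 242.9 kΩ.
Fractional drop under load = R_th/(R_th + R_L) = 242.9 / (242.9 + 4800) = 0.04816.
So the output falls by 4.82 %.

4.82 %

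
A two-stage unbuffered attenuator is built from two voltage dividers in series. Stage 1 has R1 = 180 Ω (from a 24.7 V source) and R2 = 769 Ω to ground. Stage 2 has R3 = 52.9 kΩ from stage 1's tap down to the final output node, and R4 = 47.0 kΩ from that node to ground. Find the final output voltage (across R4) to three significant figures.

Stage 2 presents R3+R4 = 99900 Ω as a load on stage 1's tap.
Stage 1's lower leg becomes R2‖(R3+R4) = 763.1 Ω, so V_mid = 24.7 × 763.1/943.1 = 19.99 V.
Stage 2 is itself unloaded: V_out = V_mid × R4/(R3+R4) = 19.99 × 47000/99900 = 9.40 V.

V_out ≈ 9.40 V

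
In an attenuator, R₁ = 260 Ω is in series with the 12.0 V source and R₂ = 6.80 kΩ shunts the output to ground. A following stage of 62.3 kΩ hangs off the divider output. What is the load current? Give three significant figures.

R₂‖R_L = 6131 Ω; V_out = 12.0 × 6131/6391 = 11.51 V.
I_L = V_out / R_L = 11.51 / 62.3 kΩ = 0.185 mA.

I_L ≈ 0.185 mA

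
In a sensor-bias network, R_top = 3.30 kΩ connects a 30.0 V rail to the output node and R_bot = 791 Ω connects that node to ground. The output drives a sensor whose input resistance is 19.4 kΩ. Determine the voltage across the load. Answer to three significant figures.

The load sits in parallel with R_bot: R_bot‖R_L = (791 × 19400) / (791 + 19400) = 760.0 Ω.
V_out = 30.0 × 760.0 / (3300 + 760.0) = 30.0 × 760.0/4060 = 5.62 V.
(Unloaded it would have been 5.80 V.)

V_out ≈ 5.62 V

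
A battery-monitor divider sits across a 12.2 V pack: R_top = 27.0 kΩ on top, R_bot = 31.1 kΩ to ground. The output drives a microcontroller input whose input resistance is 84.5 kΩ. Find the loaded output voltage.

The load sits in parallel with R_bot: R_bot‖R_L = (31.1 × 84.5) / (31.1 + 84.5) = 22.73 kΩ.
V_out = 12.2 × 22.73 / (27.0 + 22.73) = 12.2 × 22.73/49.73 = 5.58 V.

V_out ≈ 5.58 V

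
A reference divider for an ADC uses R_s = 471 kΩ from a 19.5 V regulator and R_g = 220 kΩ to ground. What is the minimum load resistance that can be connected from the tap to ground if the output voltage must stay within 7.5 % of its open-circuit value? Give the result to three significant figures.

Output resistance R_th = R_s‖R_g = (471 × 220)/691.0 = 150.0 kΩ.
The fractional drop is R_th/(R_th + R_L); requiring this ≤ 0.0750 gives R_L ≥ R_th(1/0.0750 − 1) = 150.0 × 12.33 = 1.85 MΩ.

R_L(min) ≈ 1.85 MΩ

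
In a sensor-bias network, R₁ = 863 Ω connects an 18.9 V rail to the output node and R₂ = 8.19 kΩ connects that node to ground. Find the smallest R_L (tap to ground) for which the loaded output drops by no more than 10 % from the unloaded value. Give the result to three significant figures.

R_L(min) ≈ 7.03 kΩ

Output resistance R_th = R₁‖R₂ = (863 × 8190)/9053 = 780.7 Ω.
The fractional drop is R_th/(R_th + R_L); requiring this ≤ 0.100 gives R_L ≥ R_th(1/0.100 − 1) = 780.7 × 9.000 = 7.03 kΩ.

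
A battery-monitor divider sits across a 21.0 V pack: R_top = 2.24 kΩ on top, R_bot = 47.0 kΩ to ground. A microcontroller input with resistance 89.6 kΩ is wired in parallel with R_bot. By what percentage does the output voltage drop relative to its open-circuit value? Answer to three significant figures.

2.33 %

The divider's output (Thévenin) resistance is R_top‖R_bot = 2.138 kΩ.
Fractional drop under load = R_th/(R_th + R_L) = 2.138 / (2.138 + 89.6) = 0.02331.
So the output falls by 2.33 %.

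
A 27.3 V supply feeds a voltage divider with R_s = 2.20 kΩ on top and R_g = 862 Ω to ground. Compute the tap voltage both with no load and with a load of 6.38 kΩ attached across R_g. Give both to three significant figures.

Unloaded: 7.69 V; loaded: 7.01 V

Open-circuit: V = 27.3 × 862/(2200 + 862) = 7.69 V.
With the load, R_g becomes R_g‖R_L = 759.4 Ω, so V = 27.3 × 759.4/2959 = 7.01 V.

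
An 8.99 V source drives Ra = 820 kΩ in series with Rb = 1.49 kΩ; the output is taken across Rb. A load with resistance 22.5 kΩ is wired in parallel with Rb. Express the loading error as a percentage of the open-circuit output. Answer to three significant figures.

The divider's output (Thévenin) resistance is Ra‖Rb = 1.487 kΩ.
Fractional drop under load = R_th/(R_th + R_L) = 1.487 / (1.487 + 22.5) = 0.06200.
So the output falls by 6.20 %.

6.20 %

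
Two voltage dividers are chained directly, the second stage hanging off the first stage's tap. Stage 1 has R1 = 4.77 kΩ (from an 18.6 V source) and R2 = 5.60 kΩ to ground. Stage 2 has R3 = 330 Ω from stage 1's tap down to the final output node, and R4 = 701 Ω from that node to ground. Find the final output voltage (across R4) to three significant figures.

Stage 2 presents R3+R4 = 1031 Ω as a load on stage 1's tap.
Stage 1's lower leg becomes R2‖(R3+R4) = 870.7 Ω, so V_mid = 18.6 × 870.7/5641 = 2.871 V.
Stage 2 is itself unloaded: V_out = V_mid × R4/(R3+R4) = 2.871 × 701/1031 = 1.95 V.

V_out ≈ 1.95 V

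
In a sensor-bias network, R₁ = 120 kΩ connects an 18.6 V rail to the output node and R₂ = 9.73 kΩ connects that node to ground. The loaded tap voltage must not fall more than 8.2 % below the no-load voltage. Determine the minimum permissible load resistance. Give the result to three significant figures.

Output resistance R_th = R₁‖R₂ = (120 × 9.73)/129.7 = 9.000 kΩ.
The fractional drop is R_th/(R_th + R_L); requiring this ≤ 0.0820 gives R_L ≥ R_th(1/0.0820 − 1) = 9.000 × 11.20 = 101 kΩ.

R_L(min) ≈ 101 kΩ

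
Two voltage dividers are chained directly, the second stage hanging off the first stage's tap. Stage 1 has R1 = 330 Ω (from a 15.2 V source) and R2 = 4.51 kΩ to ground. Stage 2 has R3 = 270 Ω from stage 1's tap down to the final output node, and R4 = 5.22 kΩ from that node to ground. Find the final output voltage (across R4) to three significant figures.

Stage 2 presents R3+R4 = 5490 Ω as a load on stage 1's tap.
Stage 1's lower leg becomes R2‖(R3+R4) = 2476 Ω, so V_mid = 15.2 × 2476/2806 = 13.41 V.
Stage 2 is itself unloaded: V_out = V_mid × R4/(R3+R4) = 13.41 × 5220/5490 = 12.8 V.

V_out ≈ 12.8 V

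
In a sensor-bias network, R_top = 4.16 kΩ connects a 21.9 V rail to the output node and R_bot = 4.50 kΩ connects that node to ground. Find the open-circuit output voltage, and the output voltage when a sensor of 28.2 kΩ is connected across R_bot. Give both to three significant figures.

Unloaded: 11.4 V; loaded: 10.6 V

Open-circuit: V = 21.9 × 4.50/(4.16 + 4.50) = 11.4 V.
With the load, R_bot becomes R_bot‖R_L = 3.881 kΩ, so V = 21.9 × 3.881/8.041 = 10.6 V.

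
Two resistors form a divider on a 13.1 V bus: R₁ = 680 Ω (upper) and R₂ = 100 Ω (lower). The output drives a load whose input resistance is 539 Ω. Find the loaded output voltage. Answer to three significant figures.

V_out ≈ 1.45 V

The load sits in parallel with R₂: R₂‖R_L = (100 × 539) / (100 + 539) = 84.35 Ω.
V_out = 13.1 × 84.35 / (680 + 84.35) = 13.1 × 84.35/764.4 = 1.45 V.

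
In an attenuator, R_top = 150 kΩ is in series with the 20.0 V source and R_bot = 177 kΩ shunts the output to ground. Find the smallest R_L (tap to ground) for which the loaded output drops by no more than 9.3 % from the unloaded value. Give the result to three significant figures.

R_L(min) ≈ 792 kΩ

Output resistance R_th = R_top‖R_bot = (150 × 177)/327.0 = 81.19 kΩ.
The fractional drop is R_th/(R_th + R_L); requiring this ≤ 0.0930 gives R_L ≥ R_th(1/0.0930 − 1) = 81.19 × 9.753 = 792 kΩ.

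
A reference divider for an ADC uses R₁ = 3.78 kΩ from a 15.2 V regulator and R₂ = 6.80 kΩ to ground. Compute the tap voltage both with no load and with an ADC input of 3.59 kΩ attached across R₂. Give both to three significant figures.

Open-circuit: V = 15.2 × 6.80/(3.78 + 6.80) = 9.77 V.
With the load, R₂ becomes R₂‖R_L = 2.350 kΩ, so V = 15.2 × 2.350/6.130 = 5.83 V.

Unloaded: 9.77 V; loaded: 5.83 V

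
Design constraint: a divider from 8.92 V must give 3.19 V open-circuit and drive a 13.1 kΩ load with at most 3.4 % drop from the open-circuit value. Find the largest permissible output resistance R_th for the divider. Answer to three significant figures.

R_th ≤ 461 Ω

Loading drop = R_th/(R_th + R_L) ≤ 0.0340, so R_th ≤ R_L · ε/(1−ε) = 13.1 kΩ × 0.0340/0.9660 = 461 Ω.
(Any R1, R2 with R2/(R1+R2) = 0.358 and R1‖R2 ≤ 461 Ω will meet the spec.)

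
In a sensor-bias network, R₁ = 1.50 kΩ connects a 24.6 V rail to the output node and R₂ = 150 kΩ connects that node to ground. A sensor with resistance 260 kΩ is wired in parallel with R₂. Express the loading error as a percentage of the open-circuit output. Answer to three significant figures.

0.568 %

The divider's output (Thévenin) resistance is R₁‖R₂ = 1.485 kΩ.
Fractional drop under load = R_th/(R_th + R_L) = 1.485 / (1.485 + 260) = 0.005680.
So the output falls by 0.568 %.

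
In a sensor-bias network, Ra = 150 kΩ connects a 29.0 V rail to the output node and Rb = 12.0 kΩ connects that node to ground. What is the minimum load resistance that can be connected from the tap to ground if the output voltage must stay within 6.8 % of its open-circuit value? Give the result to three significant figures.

R_L(min) ≈ 152 kΩ

Output resistance R_th = Ra‖Rb = (150 × 12.0)/162.0 = 11.11 kΩ.
The fractional drop is R_th/(R_th + R_L); requiring this ≤ 0.0680 gives R_L ≥ R_th(1/0.0680 − 1) = 11.11 × 13.71 = 152 kΩ.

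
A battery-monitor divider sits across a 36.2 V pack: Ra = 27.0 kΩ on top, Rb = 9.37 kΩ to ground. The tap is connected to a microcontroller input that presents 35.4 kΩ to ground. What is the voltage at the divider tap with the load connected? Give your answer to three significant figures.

The load sits in parallel with Rb: Rb‖R_L = (9.37 × 35.4) / (9.37 + 35.4) = 7.409 kΩ.
V_out = 36.2 × 7.409 / (27.0 + 7.409) = 36.2 × 7.409/34.41 = 7.79 V.
(Unloaded it would have been 9.33 V.)

V_out ≈ 7.79 V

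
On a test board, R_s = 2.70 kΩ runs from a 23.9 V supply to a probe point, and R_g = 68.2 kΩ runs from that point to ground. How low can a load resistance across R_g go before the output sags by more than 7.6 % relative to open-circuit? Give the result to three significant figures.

Output resistance R_th = R_s‖R_g = (2.70 × 68.2)/70.90 = 2.597 kΩ.
The fractional drop is R_th/(R_th + R_L); requiring this ≤ 0.0760 gives R_L ≥ R_th(1/0.0760 − 1) = 2.597 × 12.16 = 31.6 kΩ.

R_L(min) ≈ 31.6 kΩ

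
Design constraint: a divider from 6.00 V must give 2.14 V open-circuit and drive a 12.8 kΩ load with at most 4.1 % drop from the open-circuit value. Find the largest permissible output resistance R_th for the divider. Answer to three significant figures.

R_th ≤ 547 Ω

Loading drop = R_th/(R_th + R_L) ≤ 0.0410, so R_th ≤ R_L · ε/(1−ε) = 12.8 kΩ × 0.0410/0.9590 = 547 Ω.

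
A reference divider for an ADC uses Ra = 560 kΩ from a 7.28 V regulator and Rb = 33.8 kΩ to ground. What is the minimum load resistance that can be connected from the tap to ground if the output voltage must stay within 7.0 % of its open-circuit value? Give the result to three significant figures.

Output resistance R_th = Ra‖Rb = (560 × 33.8)/593.8 = 31.88 kΩ.
The fractional drop is R_th/(R_th + R_L); requiring this ≤ 0.0700 gives R_L ≥ R_th(1/0.0700 − 1) = 31.88 × 13.29 = 423 kΩ.

R_L(min) ≈ 423 kΩ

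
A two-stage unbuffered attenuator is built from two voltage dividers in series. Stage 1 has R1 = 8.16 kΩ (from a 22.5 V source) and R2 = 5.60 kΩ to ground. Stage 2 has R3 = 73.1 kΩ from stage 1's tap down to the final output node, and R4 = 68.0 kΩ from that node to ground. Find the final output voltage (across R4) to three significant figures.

Stage 2 presents R3+R4 = 141.1 kΩ as a load on stage 1's tap.
Stage 1's lower leg becomes R2‖(R3+R4) = 5.386 kΩ, so V_mid = 22.5 × 5.386/13.55 = 8.946 V.
Stage 2 is itself unloaded: V_out = V_mid × R4/(R3+R4) = 8.946 × 68.0/141.1 = 4.31 V.

V_out ≈ 4.31 V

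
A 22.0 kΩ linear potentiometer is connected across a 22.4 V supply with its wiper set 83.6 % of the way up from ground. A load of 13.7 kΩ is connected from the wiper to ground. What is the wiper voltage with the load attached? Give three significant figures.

The wiper splits the pot into (1−α)R = 3.608 kΩ above and αR = 18.39 kΩ below.
Lower section ‖ load = 7.852 kΩ.
V_wiper = 22.4 × 7.852/(3.608 + 7.852) = 15.3 V.

V ≈ 15.3 V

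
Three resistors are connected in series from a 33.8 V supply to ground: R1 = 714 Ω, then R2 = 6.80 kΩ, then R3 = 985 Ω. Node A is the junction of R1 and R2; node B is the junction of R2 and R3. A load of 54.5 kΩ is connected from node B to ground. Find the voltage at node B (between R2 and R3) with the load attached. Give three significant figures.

At node B, R3 is in parallel with the load: R3‖R_L = 967.5 Ω.
Below node A the resistance is R2 + (R3‖R_L) = 7768 Ω, so V_A = 33.8 × 7768/8482 = 30.95 V.
Then V_B = V_A × (R3‖R_L)/(R2 + R3‖R_L) = 30.95 × 967.5/7768 = 3.86 V.

V ≈ 3.86 V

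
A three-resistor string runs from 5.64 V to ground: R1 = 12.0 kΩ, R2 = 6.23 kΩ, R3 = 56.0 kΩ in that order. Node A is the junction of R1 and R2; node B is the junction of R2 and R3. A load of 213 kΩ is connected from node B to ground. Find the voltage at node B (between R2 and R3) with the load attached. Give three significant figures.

At node B, R3 is in parallel with the load: R3‖R_L = 44.34 kΩ.
Below node A the resistance is R2 + (R3‖R_L) = 50.57 kΩ, so V_A = 5.64 × 50.57/62.57 = 4.558 V.
Then V_B = V_A × (R3‖R_L)/(R2 + R3‖R_L) = 4.558 × 44.34/50.57 = 4.00 V.

V ≈ 4.00 V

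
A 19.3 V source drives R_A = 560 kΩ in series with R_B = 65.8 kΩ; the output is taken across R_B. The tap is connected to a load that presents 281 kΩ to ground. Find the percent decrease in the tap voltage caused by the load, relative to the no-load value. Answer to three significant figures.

The divider's output (Thévenin) resistance is R_A‖R_B = 58.88 kΩ.
Fractional drop under load = R_th/(R_th + R_L) = 58.88 / (58.88 + 281) = 0.1732.
So the output falls by 17.3 %.

17.3 %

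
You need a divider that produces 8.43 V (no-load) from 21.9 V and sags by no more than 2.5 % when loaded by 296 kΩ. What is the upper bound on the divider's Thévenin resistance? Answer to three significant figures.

R_th ≤ 7.59 kΩ

Loading drop = R_th/(R_th + R_L) ≤ 0.0250, so R_th ≤ R_L · ε/(1−ε) = 296 kΩ × 0.0250/0.9750 = 7.59 kΩ.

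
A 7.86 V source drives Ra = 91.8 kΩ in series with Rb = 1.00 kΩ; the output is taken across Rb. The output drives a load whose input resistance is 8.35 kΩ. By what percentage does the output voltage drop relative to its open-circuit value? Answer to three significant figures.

Unloaded V = 7.86 × 1.00/92.80 = 0.084698 V.
Loaded: Rb‖R_L = 0.8930 kΩ, giving V = 7.86 × 0.8930/92.69 = 0.075727 V.
Drop = (0.084698 − 0.075727) / 0.084698 = 10.6 %.

10.6 %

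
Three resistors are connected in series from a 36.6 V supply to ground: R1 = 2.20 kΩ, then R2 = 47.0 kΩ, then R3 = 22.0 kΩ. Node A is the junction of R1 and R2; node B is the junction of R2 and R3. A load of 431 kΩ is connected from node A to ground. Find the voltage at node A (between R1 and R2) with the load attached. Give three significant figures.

V ≈ 35.3 V

Below node A the series string R2+R3 = 69.00 kΩ sits in parallel with the 431 kΩ load: 59.48 kΩ.
V_A = 36.6 × 59.48/(2.20 + 59.48) = 35.3 V.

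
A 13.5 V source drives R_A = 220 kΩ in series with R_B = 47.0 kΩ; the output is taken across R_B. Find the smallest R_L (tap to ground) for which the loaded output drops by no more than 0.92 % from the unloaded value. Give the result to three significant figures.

R_L(min) ≈ 4.17 MΩ

Output resistance R_th = R_A‖R_B = (220 × 47.0)/267.0 = 38.73 kΩ.
The fractional drop is R_th/(R_th + R_L); requiring this ≤ 0.00920 gives R_L ≥ R_th(1/0.00920 − 1) = 38.73 × 107.7 = 4.17 MΩ.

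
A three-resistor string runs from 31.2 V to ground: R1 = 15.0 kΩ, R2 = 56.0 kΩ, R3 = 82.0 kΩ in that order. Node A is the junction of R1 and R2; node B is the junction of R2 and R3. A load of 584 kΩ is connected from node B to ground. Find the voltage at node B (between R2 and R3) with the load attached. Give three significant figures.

At node B, R3 is in parallel with the load: R3‖R_L = 71.90 kΩ.
Below node A the resistance is R2 + (R3‖R_L) = 127.9 kΩ, so V_A = 31.2 × 127.9/142.9 = 27.93 V.
Then V_B = V_A × (R3‖R_L)/(R2 + R3‖R_L) = 27.93 × 71.90/127.9 = 15.7 V.

V ≈ 15.7 V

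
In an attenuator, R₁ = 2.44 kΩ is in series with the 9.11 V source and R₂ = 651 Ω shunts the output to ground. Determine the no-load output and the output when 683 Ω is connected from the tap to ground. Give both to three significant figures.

Open-circuit: V = 9.11 × 651/(2440 + 651) = 1.92 V.
With the load, R₂ becomes R₂‖R_L = 333.3 Ω, so V = 9.11 × 333.3/2773 = 1.09 V.

Unloaded: 1.92 V; loaded: 1.09 V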